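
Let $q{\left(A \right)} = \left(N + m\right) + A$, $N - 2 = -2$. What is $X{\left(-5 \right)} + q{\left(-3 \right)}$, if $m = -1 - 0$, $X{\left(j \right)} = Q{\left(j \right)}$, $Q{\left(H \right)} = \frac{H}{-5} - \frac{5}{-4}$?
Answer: $- \frac{7}{4} \approx -1.75$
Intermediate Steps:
$Q{\left(H \right)} = \frac{5}{4} - \frac{H}{5}$ ($Q{\left(H \right)} = H \left(- \frac{1}{5}\right) - - \frac{5}{4} = - \frac{H}{5} + \frac{5}{4} = \frac{5}{4} - \frac{H}{5}$)
$X{\left(j \right)} = \frac{5}{4} - \frac{j}{5}$
$N = 0$ ($N = 2 - 2 = 0$)
$m = -1$ ($m = -1 + 0 = -1$)
$q{\left(A \right)} = -1 + A$ ($q{\left(A \right)} = \left(0 - 1\right) + A = -1 + A$)
$X{\left(-5 \right)} + q{\left(-3 \right)} = \left(\frac{5}{4} - -1\right) - 4 = \left(\frac{5}{4} + 1\right) - 4 = \frac{9}{4} - 4 = - \frac{7}{4}$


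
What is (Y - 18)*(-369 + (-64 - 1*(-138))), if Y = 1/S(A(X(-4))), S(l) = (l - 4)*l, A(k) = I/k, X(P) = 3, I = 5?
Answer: 37701/7 ≈ 5385.9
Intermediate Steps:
A(k) = 5/k
S(l) = l*(-4 + l) (S(l) = (-4 + l)*l = l*(-4 + l))
Y = -9/35 (Y = 1/((5/3)*(-4 + 5/3)) = 1/((5*(⅓))*(-4 + 5*(⅓))) = 1/(5*(-4 + 5/3)/3) = 1/((5/3)*(-7/3)) = 1/(-35/9) = -9/35 ≈ -0.25714)
(Y - 18)*(-369 + (-64 - 1*(-138))) = (-9/35 - 18)*(-369 + (-64 - 1*(-138))) = -639*(-369 + (-64 + 138))/35 = -639*(-369 + 74)/35 = -639/35*(-295) = 37701/7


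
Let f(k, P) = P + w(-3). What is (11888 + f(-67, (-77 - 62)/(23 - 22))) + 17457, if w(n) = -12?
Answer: 29194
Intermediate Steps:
f(k, P) = -12 + P (f(k, P) = P - 12 = -12 + P)
(11888 + f(-67, (-77 - 62)/(23 - 22))) + 17457 = (11888 + (-12 + (-77 - 62)/(23 - 22))) + 17457 = (11888 + (-12 - 139/1)) + 17457 = (11888 + (-12 - 139*1)) + 17457 = (11888 + (-12 - 139)) + 17457 = (11888 - 151) + 17457 = 11737 + 17457 = 29194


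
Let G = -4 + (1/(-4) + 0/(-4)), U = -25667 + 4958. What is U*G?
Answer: 352053/4 ≈ 88013.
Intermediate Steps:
U = -20709
G = -17/4 (G = -4 + (1*(-¼) + 0*(-¼)) = -4 + (-¼ + 0) = -4 - ¼ = -17/4 ≈ -4.2500)
U*G = -20709*(-17/4) = 352053/4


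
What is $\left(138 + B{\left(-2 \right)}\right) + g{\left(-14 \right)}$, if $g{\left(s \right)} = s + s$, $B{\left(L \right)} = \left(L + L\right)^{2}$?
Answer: $126$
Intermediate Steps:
$B{\left(L \right)} = 4 L^{2}$ ($B{\left(L \right)} = \left(2 L\right)^{2} = 4 L^{2}$)
$g{\left(s \right)} = 2 s$
$\left(138 + B{\left(-2 \right)}\right) + g{\left(-14 \right)} = \left(138 + 4 \left(-2\right)^{2}\right) + 2 \left(-14\right) = \left(138 + 4 \cdot 4\right) - 28 = \left(138 + 16\right) - 28 = 154 - 28 = 126$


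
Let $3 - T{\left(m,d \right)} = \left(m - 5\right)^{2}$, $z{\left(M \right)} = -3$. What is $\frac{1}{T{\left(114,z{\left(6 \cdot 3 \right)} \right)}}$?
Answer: $- \frac{1}{11878} \approx -8.4189 \cdot 10^{-5}$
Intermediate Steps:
$T{\left(m,d \right)} = 3 - \left(-5 + m\right)^{2}$ ($T{\left(m,d \right)} = 3 - \left(m - 5\right)^{2} = 3 - \left(-5 + m\right)^{2}$)
$\frac{1}{T{\left(114,z{\left(6 \cdot 3 \right)} \right)}} = \frac{1}{3 - \left(-5 + 114\right)^{2}} = \frac{1}{3 - 109^{2}} = \frac{1}{3 - 11881} = \frac{1}{-11878} = - \frac{1}{11878}$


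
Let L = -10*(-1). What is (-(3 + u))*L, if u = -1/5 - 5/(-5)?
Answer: -38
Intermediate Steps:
u = 4/5 (u = -1*1/5 - 5*(-1/5) = -1/5 + 1 = 4/5 ≈ 0.80000)
L = 10
(-(3 + u))*L = -(3 + 4/5)*10 = -1*19/5*10 = -19/5*10 = -38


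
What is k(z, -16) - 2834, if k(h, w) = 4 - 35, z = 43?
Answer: -2865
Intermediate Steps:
k(h, w) = -31
k(z, -16) - 2834 = -31 - 2834 = -2865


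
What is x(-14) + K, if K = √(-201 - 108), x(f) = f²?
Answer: 196 + I*√309 ≈ 196.0 + 17.578*I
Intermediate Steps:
K = I*√309 (K = √(-309) = I*√309 ≈ 17.578*I)
x(-14) + K = (-14)² + I*√309 = 196 + I*√309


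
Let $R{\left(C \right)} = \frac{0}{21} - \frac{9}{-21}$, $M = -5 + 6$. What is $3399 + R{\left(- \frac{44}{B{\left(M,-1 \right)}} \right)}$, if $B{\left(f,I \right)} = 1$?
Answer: $\frac{23796}{7} \approx 3399.4$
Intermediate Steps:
$M = 1$
$R{\left(C \right)} = \frac{3}{7}$ ($R{\left(C \right)} = 0 \cdot \frac{1}{21} - - \frac{3}{7} = 0 + \frac{3}{7} = \frac{3}{7}$)
$3399 + R{\left(- \frac{44}{B{\left(M,-1 \right)}} \right)} = 3399 + \frac{3}{7} = \frac{23796}{7}$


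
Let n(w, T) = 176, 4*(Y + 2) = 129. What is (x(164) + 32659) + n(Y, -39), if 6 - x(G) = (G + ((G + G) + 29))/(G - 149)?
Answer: 492094/15 ≈ 32806.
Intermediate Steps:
Y = 121/4 (Y = -2 + (1/4)*129 = -2 + 129/4 = 121/4 ≈ 30.250)
x(G) = 6 - (29 + 3*G)/(-149 + G) (x(G) = 6 - (G + ((G + G) + 29))/(G - 149) = 6 - (G + (2*G + 29))/(-149 + G) = 6 - (G + (29 + 2*G))/(-149 + G) = 6 - (29 + 3*G)/(-149 + G))
(x(164) + 32659) + n(Y, -39) = ((-923 + 3*164)/(-149 + 164) + 32659) + 176 = ((-923 + 492)/15 + 32659) + 176 = ((1/15)*(-431) + 32659) + 176 = (-431/15 + 32659) + 176 = 489454/15 + 176 = 492094/15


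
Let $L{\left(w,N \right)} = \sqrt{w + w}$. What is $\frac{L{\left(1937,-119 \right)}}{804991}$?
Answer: $\frac{\sqrt{3874}}{804991} \approx 7.7319 \cdot 10^{-5}$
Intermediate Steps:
$L{\left(w,N \right)} = \sqrt{2} \sqrt{w}$ ($L{\left(w,N \right)} = \sqrt{2 w} = \sqrt{2} \sqrt{w}$)
$\frac{L{\left(1937,-119 \right)}}{804991} = \frac{\sqrt{2} \sqrt{1937}}{804991} = \sqrt{3874} \cdot \frac{1}{804991} = \frac{\sqrt{3874}}{804991}$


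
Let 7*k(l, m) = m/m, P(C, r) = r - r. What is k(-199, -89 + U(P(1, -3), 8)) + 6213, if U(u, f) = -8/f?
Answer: 43492/7 ≈ 6213.1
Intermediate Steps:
P(C, r) = 0
k(l, m) = 1/7 (k(l, m) = (m/m)/7 = (1/7)*1 = 1/7)
k(-199, -89 + U(P(1, -3), 8)) + 6213 = 1/7 + 6213 = 43492/7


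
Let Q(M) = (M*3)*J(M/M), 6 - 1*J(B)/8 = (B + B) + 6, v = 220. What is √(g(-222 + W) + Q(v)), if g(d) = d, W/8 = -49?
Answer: I*√11174 ≈ 105.71*I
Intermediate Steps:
W = -392 (W = 8*(-49) = -392)
J(B) = -16*B (J(B) = 48 - 8*((B + B) + 6) = 48 - 8*(2*B + 6) = 48 - 8*(6 + 2*B) = 48 + (-48 - 16*B) = -16*B)
Q(M) = -48*M (Q(M) = (M*3)*(-16*M/M) = (3*M)*(-16*1) = (3*M)*(-16) = -48*M)
√(g(-222 + W) + Q(v)) = √((-222 - 392) - 48*220) = √(-614 - 10560) = √(-11174) = I*√11174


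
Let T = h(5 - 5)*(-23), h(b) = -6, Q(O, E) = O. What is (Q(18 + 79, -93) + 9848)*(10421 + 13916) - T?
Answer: 242031327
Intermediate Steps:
T = 138 (T = -6*(-23) = 138)
(Q(18 + 79, -93) + 9848)*(10421 + 13916) - T = ((18 + 79) + 9848)*(10421 + 13916) - 1*138 = (97 + 9848)*24337 - 138 = 9945*24337 - 138 = 242031465 - 138 = 242031327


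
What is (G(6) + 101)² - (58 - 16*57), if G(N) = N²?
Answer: 19623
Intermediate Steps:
(G(6) + 101)² - (58 - 16*57) = (6² + 101)² - (58 - 16*57) = (36 + 101)² - (58 - 912) = 137² - 1*(-854) = 18769 + 854 = 19623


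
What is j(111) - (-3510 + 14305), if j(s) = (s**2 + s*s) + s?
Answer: 13958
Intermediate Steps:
j(s) = s + 2*s**2 (j(s) = (s**2 + s**2) + s = 2*s**2 + s = s + 2*s**2)
j(111) - (-3510 + 14305) = 111*(1 + 2*111) - (-3510 + 14305) = 111*(1 + 222) - 1*10795 = 111*223 - 10795 = 24753 - 10795 = 13958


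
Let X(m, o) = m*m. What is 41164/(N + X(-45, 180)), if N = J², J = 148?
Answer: 41164/23929 ≈ 1.7203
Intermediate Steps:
N = 21904 (N = 148² = 21904)
X(m, o) = m²
41164/(N + X(-45, 180)) = 41164/(21904 + (-45)²) = 41164/(21904 + 2025) = 41164/23929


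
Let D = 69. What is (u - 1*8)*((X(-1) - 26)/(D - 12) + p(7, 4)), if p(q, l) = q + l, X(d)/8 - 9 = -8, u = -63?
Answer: -14413/19 ≈ -758.58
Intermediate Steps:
X(d) = 8 (X(d) = 72 + 8*(-8) = 72 - 64 = 8)
p(q, l) = l + q
(u - 1*8)*((X(-1) - 26)/(D - 12) + p(7, 4)) = (-63 - 1*8)*((8 - 26)/(69 - 12) + (4 + 7)) = (-63 - 8)*(-18/57 + 11) = -71*(-18*1/57 + 11) = -71*(-6/19 + 11) = -71*203/19 = -14413/19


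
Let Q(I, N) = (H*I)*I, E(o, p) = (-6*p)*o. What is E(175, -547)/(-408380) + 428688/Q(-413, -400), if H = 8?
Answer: -1086897921/995099546 ≈ -1.0923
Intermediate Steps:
E(o, p) = -6*o*p
Q(I, N) = 8*I**2 (Q(I, N) = (8*I)*I = 8*I**2)
E(175, -547)/(-408380) + 428688/Q(-413, -400) = -6*175*(-547)/(-408380) + 428688/((8*(-413)**2)) = 574350*(-1/408380) + 428688/((8*170569)) = -8205/5834 + 428688/1364552 = -8205/5834 + 428688*(1/1364552) = -8205/5834 + 53586/170569 = -1086897921/995099546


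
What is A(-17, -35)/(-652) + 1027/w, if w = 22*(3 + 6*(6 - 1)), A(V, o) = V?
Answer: 340973/236676 ≈ 1.4407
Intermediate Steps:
w = 726 (w = 22*(3 + 6*5) = 22*(3 + 30) = 22*33 = 726)
A(-17, -35)/(-652) + 1027/w = -17/(-652) + 1027/726 = -17*(-1/652) + 1027*(1/726) = 17/652 + 1027/726 = 340973/236676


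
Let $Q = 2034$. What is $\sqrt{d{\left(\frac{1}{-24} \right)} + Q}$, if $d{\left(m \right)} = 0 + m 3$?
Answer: $\frac{\sqrt{32542}}{4} \approx 45.099$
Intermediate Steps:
$d{\left(m \right)} = 3 m$ ($d{\left(m \right)} = 0 + 3 m = 3 m$)
$\sqrt{d{\left(\frac{1}{-24} \right)} + Q} = \sqrt{\frac{3}{-24} + 2034} = \sqrt{3 \left(- \frac{1}{24}\right) + 2034} = \sqrt{- \frac{1}{8} + 2034} = \sqrt{\frac{16271}{8}} = \frac{\sqrt{32542}}{4}$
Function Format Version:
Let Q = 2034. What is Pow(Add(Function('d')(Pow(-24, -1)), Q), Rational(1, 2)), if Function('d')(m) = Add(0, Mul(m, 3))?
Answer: Mul(Rational(1, 4), Pow(32542, Rational(1, 2))) ≈ 45.099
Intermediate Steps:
Function('d')(m) = Mul(3, m) (Function('d')(m) = Add(0, Mul(3, m)) = Mul(3, m))
Pow(Add(Function('d')(Pow(-24, -1)), Q), Rational(1, 2)) = Pow(Add(Mul(3, Pow(-24, -1)), 2034), Rational(1, 2)) = Pow(Add(Mul(3, Rational(-1, 24)), 2034), Rational(1, 2)) = Pow(Add(Rational(-1, 8), 2034), Rational(1, 2)) = Pow(Rational(16271, 8), Rational(1, 2)) = Mul(Rational(1, 4), Pow(32542, Rational(1, 2)))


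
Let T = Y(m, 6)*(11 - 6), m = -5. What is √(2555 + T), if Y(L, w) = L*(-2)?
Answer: √2605 ≈ 51.039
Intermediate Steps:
Y(L, w) = -2*L
T = 50 (T = (-2*(-5))*(11 - 6) = 10*5 = 50)
√(2555 + T) = √(2555 + 50) = √2605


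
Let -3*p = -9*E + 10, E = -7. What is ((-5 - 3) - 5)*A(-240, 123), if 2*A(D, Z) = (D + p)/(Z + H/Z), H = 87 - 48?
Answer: 422669/30336 ≈ 13.933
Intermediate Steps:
H = 39
p = -73/3 (p = -(-9*(-7) + 10)/3 = -(63 + 10)/3 = -1/3*73 = -73/3 ≈ -24.333)
A(D, Z) = (-73/3 + D)/(2*(Z + 39/Z)) (A(D, Z) = ((D - 73/3)/(Z + 39/Z))/2 = ((-73/3 + D)/(Z + 39/Z))/2 = (-73/3 + D)/(2*(Z + 39/Z)))
((-5 - 3) - 5)*A(-240, 123) = ((-5 - 3) - 5)*((1/6)*123*(-73 + 3*(-240))/(39 + 123**2)) = (-8 - 5)*((1/6)*123*(-73 - 720)/(39 + 15129)) = -13*123*(-793)/(6*15168) = -13*(-32513/30336) = 422669/30336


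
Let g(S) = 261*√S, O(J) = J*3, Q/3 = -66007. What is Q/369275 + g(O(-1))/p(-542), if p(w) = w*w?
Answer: -198021/369275 + 261*I*√3/293764 ≈ -0.53624 + 0.0015389*I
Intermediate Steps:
p(w) = w²
Q = -198021 (Q = 3*(-66007) = -198021)
O(J) = 3*J
Q/369275 + g(O(-1))/p(-542) = -198021/369275 + (261*√(3*(-1)))/((-542)²) = -198021*1/369275 + (261*√(-3))/293764 = -198021/369275 + (261*(I*√3))*(1/293764) = -198021/369275 + (261*I*√3)*(1/293764) = -198021/369275 + 261*I*√3/293764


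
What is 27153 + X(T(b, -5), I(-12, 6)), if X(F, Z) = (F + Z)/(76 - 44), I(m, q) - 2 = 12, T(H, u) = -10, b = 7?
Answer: 217225/8 ≈ 27153.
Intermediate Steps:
I(m, q) = 14 (I(m, q) = 2 + 12 = 14)
X(F, Z) = F/32 + Z/32 (X(F, Z) = (F + Z)/32 = (F + Z)*(1/32) = F/32 + Z/32)
27153 + X(T(b, -5), I(-12, 6)) = 27153 + ((1/32)*(-10) + (1/32)*14) = 27153 + (-5/16 + 7/16) = 27153 + 1/8 = 217225/8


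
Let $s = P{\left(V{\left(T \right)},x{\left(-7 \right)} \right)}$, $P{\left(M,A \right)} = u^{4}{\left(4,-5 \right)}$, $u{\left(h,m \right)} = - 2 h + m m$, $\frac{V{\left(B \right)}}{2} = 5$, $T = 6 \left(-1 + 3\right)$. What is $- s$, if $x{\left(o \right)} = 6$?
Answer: $-83521$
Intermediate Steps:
$T = 12$ ($T = 6 \cdot 2 = 12$)
$V{\left(B \right)} = 10$ ($V{\left(B \right)} = 2 \cdot 5 = 10$)
$u{\left(h,m \right)} = m^{2} - 2 h$ ($u{\left(h,m \right)} = - 2 h + m^{2} = m^{2} - 2 h$)
$P{\left(M,A \right)} = 83521$ ($P{\left(M,A \right)} = \left(\left(-5\right)^{2} - 8\right)^{4} = \left(25 - 8\right)^{4} = 17^{4} = 83521$)
$s = 83521$
$- s = \left(-1\right) 83521 = -83521$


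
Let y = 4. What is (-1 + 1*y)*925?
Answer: 2775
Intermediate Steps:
(-1 + 1*y)*925 = (-1 + 1*4)*925 = (-1 + 4)*925 = 3*925 = 2775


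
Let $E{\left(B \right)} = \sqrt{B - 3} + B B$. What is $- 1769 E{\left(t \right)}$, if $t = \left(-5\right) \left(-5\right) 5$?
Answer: $-27640625 - 1769 \sqrt{122} \approx -2.766 \cdot 10^{7}$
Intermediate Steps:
$t = 125$ ($t = 25 \cdot 5 = 125$)
$E{\left(B \right)} = B^{2} + \sqrt{-3 + B}$ ($E{\left(B \right)} = \sqrt{-3 + B} + B^{2} = B^{2} + \sqrt{-3 + B}$)
$- 1769 E{\left(t \right)} = - 1769 \left(125^{2} + \sqrt{-3 + 125}\right) = - 1769 \left(15625 + \sqrt{122}\right) = -27640625 - 1769 \sqrt{122}$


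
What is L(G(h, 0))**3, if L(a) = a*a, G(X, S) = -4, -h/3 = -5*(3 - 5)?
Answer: 4096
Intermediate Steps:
h = -30 (h = -(-15)*(3 - 5) = -(-15)*(-2) = -3*10 = -30)
L(a) = a**2
L(G(h, 0))**3 = ((-4)**2)**3 = 16**3 = 4096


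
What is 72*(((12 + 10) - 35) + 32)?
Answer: 1368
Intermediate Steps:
72*(((12 + 10) - 35) + 32) = 72*((22 - 35) + 32) = 72*(-13 + 32) = 72*19 = 1368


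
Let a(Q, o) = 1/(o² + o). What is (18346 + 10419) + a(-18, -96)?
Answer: 262336801/9120 ≈ 28765.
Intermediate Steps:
a(Q, o) = 1/(o + o²)
(18346 + 10419) + a(-18, -96) = (18346 + 10419) + 1/((-96)*(1 - 96)) = 28765 - 1/96/(-95) = 28765 - 1/96*(-1/95) = 28765 + 1/9120 = 262336801/9120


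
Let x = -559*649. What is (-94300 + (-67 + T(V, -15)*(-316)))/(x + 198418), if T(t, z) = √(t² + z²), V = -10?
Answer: 5551/9669 + 1580*√13/164373 ≈ 0.60876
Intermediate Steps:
x = -362791
(-94300 + (-67 + T(V, -15)*(-316)))/(x + 198418) = (-94300 + (-67 + √((-10)² + (-15)²)*(-316)))/(-362791 + 198418) = (-94300 + (-67 + √(100 + 225)*(-316)))/(-164373) = (-94300 + (-67 + √325*(-316)))*(-1/164373) = (-94300 + (-67 + (5*√13)*(-316)))*(-1/164373) = (-94300 + (-67 - 1580*√13))*(-1/164373) = (-94367 - 1580*√13)*(-1/164373) = 5551/9669 + 1580*√13/164373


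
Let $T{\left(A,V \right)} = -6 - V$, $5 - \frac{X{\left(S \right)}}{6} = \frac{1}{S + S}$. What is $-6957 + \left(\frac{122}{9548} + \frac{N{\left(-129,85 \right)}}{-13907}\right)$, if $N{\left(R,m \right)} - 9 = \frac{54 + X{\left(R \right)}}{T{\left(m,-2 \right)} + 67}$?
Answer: $- \frac{178750837979821}{25693710966} \approx -6957.0$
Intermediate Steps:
$X{\left(S \right)} = 30 - \frac{3}{S}$ ($X{\left(S \right)} = 30 - \frac{6}{S + S} = 30 - \frac{6}{2 S} = 30 - 6 \frac{1}{2 S} = 30 - \frac{3}{S}$)
$N{\left(R,m \right)} = \frac{31}{3} - \frac{1}{21 R}$ ($N{\left(R,m \right)} = 9 + \frac{54 + \left(30 - \frac{3}{R}\right)}{\left(-6 - -2\right) + 67} = 9 + \frac{84 - \frac{3}{R}}{\left(-6 + 2\right) + 67} = 9 + \frac{84 - \frac{3}{R}}{-4 + 67} = 9 + \frac{84 - \frac{3}{R}}{63} = 9 + \left(84 - \frac{3}{R}\right) \frac{1}{63} = 9 + \left(\frac{4}{3} - \frac{1}{21 R}\right) = \frac{31}{3} - \frac{1}{21 R}$)
$-6957 + \left(\frac{122}{9548} + \frac{N{\left(-129,85 \right)}}{-13907}\right) = -6957 + \left(\frac{122}{9548} + \frac{\frac{1}{21} \frac{1}{-129} \left(-1 + 217 \left(-129\right)\right)}{-13907}\right) = -6957 + \left(122 \cdot \frac{1}{9548} + \frac{1}{21} \left(- \frac{1}{129}\right) \left(-1 - 27993\right) \left(- \frac{1}{13907}\right)\right) = -6957 + \left(\frac{61}{4774} + \frac{1}{21} \left(- \frac{1}{129}\right) \left(-27994\right) \left(- \frac{1}{13907}\right)\right) = -6957 + \left(\frac{61}{4774} + \frac{27994}{2709} \left(- \frac{1}{13907}\right)\right) = -6957 + \left(\frac{61}{4774} - \frac{27994}{37674063}\right) = -6957 + \frac{309210641}{25693710966} = - \frac{178750837979821}{25693710966}$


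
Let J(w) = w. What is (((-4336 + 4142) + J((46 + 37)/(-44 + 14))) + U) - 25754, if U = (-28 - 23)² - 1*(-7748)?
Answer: -468053/30 ≈ -15602.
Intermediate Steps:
U = 10349 (U = (-51)² + 7748 = 2601 + 7748 = 10349)
(((-4336 + 4142) + J((46 + 37)/(-44 + 14))) + U) - 25754 = (((-4336 + 4142) + (46 + 37)/(-44 + 14)) + 10349) - 25754 = ((-194 + 83/(-30)) + 10349) - 25754 = ((-194 + 83*(-1/30)) + 10349) - 25754 = ((-194 - 83/30) + 10349) - 25754 = (-5903/30 + 10349) - 25754 = 304567/30 - 25754 = -468053/30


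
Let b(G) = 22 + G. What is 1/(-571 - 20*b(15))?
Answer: -1/1311 ≈ -0.00076278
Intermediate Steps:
1/(-571 - 20*b(15)) = 1/(-571 - 20*(22 + 15)) = 1/(-571 - 20*37) = 1/(-571 - 740) = 1/(-1311) = -1/1311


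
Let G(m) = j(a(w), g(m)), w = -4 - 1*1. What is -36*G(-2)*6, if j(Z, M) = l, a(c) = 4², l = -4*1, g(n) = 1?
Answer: 864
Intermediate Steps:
w = -5 (w = -4 - 1 = -5)
l = -4
a(c) = 16
j(Z, M) = -4
G(m) = -4
-36*G(-2)*6 = -36*(-4)*6 = 144*6 = 864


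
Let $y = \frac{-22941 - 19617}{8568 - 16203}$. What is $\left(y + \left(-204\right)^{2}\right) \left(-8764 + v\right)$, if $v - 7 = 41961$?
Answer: $\frac{3517196986824}{2545} \approx 1.382 \cdot 10^{9}$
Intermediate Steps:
$v = 41968$ ($v = 7 + 41961 = 41968$)
$y = \frac{14186}{2545}$ ($y = - \frac{42558}{-7635} = \left(-42558\right) \left(- \frac{1}{7635}\right) = \frac{14186}{2545} \approx 5.5741$)
$\left(y + \left(-204\right)^{2}\right) \left(-8764 + v\right) = \left(\frac{14186}{2545} + \left(-204\right)^{2}\right) \left(-8764 + 41968\right) = \left(\frac{14186}{2545} + 41616\right) 33204 = \frac{105926906}{2545} \cdot 33204 = \frac{3517196986824}{2545}$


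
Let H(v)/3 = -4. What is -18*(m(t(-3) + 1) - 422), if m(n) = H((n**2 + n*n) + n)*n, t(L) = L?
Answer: 7164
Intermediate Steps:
H(v) = -12 (H(v) = 3*(-4) = -12)
m(n) = -12*n
-18*(m(t(-3) + 1) - 422) = -18*(-12*(-3 + 1) - 422) = -18*(-12*(-2) - 422) = -18*(24 - 422) = -18*(-398) = 7164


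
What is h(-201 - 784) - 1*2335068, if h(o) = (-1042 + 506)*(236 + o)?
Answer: -1933604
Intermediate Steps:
h(o) = -126496 - 536*o (h(o) = -536*(236 + o) = -126496 - 536*o)
h(-201 - 784) - 1*2335068 = (-126496 - 536*(-201 - 784)) - 1*2335068 = (-126496 - 536*(-985)) - 2335068 = (-126496 + 527960) - 2335068 = 401464 - 2335068 = -1933604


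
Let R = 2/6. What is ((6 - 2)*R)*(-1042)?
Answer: -4168/3 ≈ -1389.3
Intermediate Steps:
R = ⅓ (R = 2*(⅙) = ⅓ ≈ 0.33333)
((6 - 2)*R)*(-1042) = ((6 - 2)*(⅓))*(-1042) = (4*(⅓))*(-1042) = (4/3)*(-1042) = -4168/3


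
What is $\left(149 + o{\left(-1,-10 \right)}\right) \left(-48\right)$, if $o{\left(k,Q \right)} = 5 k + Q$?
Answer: $-6432$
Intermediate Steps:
$o{\left(k,Q \right)} = Q + 5 k$
$\left(149 + o{\left(-1,-10 \right)}\right) \left(-48\right) = \left(149 + \left(-10 + 5 \left(-1\right)\right)\right) \left(-48\right) = \left(149 - 15\right) \left(-48\right) = 134 \left(-48\right) = -6432$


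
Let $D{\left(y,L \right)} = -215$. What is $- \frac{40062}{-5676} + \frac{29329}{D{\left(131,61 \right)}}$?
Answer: $- \frac{55623}{430} \approx -129.36$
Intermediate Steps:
$- \frac{40062}{-5676} + \frac{29329}{D{\left(131,61 \right)}} = - \frac{40062}{-5676} + \frac{29329}{-215} = \left(-40062\right) \left(- \frac{1}{5676}\right) + 29329 \left(- \frac{1}{215}\right) = \frac{607}{86} - \frac{29329}{215} = - \frac{55623}{430}$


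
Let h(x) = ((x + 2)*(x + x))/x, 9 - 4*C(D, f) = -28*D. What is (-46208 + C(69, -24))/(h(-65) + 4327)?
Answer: -182891/16804 ≈ -10.884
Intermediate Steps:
C(D, f) = 9/4 + 7*D (C(D, f) = 9/4 - (-7)*D = 9/4 + 7*D)
h(x) = 4 + 2*x (h(x) = ((2 + x)*(2*x))/x = (2*x*(2 + x))/x = 4 + 2*x)
(-46208 + C(69, -24))/(h(-65) + 4327) = (-46208 + (9/4 + 7*69))/((4 + 2*(-65)) + 4327) = (-46208 + (9/4 + 483))/((4 - 130) + 4327) = (-46208 + 1941/4)/(-126 + 4327) = -182891/4/4201 = -182891/4*1/4201 = -182891/16804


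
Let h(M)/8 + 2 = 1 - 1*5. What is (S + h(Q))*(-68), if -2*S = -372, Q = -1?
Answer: -9384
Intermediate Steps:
S = 186 (S = -1/2*(-372) = 186)
h(M) = -48 (h(M) = -16 + 8*(1 - 1*5) = -16 + 8*(1 - 5) = -16 + 8*(-4) = -16 - 32 = -48)
(S + h(Q))*(-68) = (186 - 48)*(-68) = 138*(-68) = -9384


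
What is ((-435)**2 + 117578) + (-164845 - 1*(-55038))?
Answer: 196996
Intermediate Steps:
((-435)**2 + 117578) + (-164845 - 1*(-55038)) = (189225 + 117578) + (-164845 + 55038) = 306803 - 109807 = 196996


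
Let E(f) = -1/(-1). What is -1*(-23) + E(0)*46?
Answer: 69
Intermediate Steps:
E(f) = 1 (E(f) = -1*(-1) = 1)
-1*(-23) + E(0)*46 = -1*(-23) + 1*46 = 23 + 46 = 69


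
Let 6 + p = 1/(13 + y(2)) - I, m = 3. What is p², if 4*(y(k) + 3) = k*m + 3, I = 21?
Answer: 1739761/2401 ≈ 724.60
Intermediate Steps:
y(k) = -9/4 + 3*k/4 (y(k) = -3 + (k*3 + 3)/4 = -3 + (3*k + 3)/4 = -3 + (3 + 3*k)/4 = -3 + (¾ + 3*k/4) = -9/4 + 3*k/4)
p = -1319/49 (p = -6 + (1/(13 + (-9/4 + (¾)*2)) - 1*21) = -6 + (1/(13 + (-9/4 + 3/2)) - 21) = -6 + (1/(13 - ¾) - 21) = -6 + (1/(49/4) - 21) = -6 + (4/49 - 21) = -6 - 1025/49 = -1319/49 ≈ -26.918)
p² = (-1319/49)² = 1739761/2401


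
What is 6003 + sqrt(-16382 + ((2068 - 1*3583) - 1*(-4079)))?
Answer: 6003 + 7*I*sqrt(282) ≈ 6003.0 + 117.55*I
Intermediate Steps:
6003 + sqrt(-16382 + ((2068 - 1*3583) - 1*(-4079))) = 6003 + sqrt(-16382 + ((2068 - 3583) + 4079)) = 6003 + sqrt(-16382 + (-1515 + 4079)) = 6003 + sqrt(-16382 + 2564) = 6003 + sqrt(-13818) = 6003 + 7*I*sqrt(282)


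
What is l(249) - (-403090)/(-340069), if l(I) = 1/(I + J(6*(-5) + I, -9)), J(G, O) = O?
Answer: -96401531/81616560 ≈ -1.1812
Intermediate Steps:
l(I) = 1/(-9 + I) (l(I) = 1/(I - 9) = 1/(-9 + I))
l(249) - (-403090)/(-340069) = 1/(-9 + 249) - (-403090)/(-340069) = 1/240 - (-403090)*(-1)/340069 = 1/240 - 1*403090/340069 = 1/240 - 403090/340069 = -96401531/81616560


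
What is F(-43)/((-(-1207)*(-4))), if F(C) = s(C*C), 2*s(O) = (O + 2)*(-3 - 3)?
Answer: 5553/4828 ≈ 1.1502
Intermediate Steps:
s(O) = -6 - 3*O (s(O) = ((O + 2)*(-3 - 3))/2 = ((2 + O)*(-6))/2 = (-12 - 6*O)/2 = -6 - 3*O)
F(C) = -6 - 3*C**2 (F(C) = -6 - 3*C*C = -6 - 3*C**2)
F(-43)/((-(-1207)*(-4))) = (-6 - 3*(-43)**2)/((-(-1207)*(-4))) = (-6 - 3*1849)/((-1207*4)) = (-6 - 5547)/(-4828) = -5553*(-1/4828) = 5553/4828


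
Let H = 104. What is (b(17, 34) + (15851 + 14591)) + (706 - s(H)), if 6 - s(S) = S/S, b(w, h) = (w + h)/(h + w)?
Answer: 31144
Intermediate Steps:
b(w, h) = 1 (b(w, h) = (h + w)/(h + w) = 1)
s(S) = 5 (s(S) = 6 - S/S = 6 - 1*1 = 6 - 1 = 5)
(b(17, 34) + (15851 + 14591)) + (706 - s(H)) = (1 + (15851 + 14591)) + (706 - 1*5) = (1 + 30442) + (706 - 5) = 30443 + 701 = 31144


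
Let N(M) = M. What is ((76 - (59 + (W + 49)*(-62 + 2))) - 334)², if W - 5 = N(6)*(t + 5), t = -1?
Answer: 19035769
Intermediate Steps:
W = 29 (W = 5 + 6*(-1 + 5) = 5 + 6*4 = 5 + 24 = 29)
((76 - (59 + (W + 49)*(-62 + 2))) - 334)² = ((76 - (59 + (29 + 49)*(-62 + 2))) - 334)² = ((76 - (59 + 78*(-60))) - 334)² = ((76 - (59 - 4680)) - 334)² = ((76 - 1*(-4621)) - 334)² = ((76 + 4621) - 334)² = (4697 - 334)² = 4363² = 19035769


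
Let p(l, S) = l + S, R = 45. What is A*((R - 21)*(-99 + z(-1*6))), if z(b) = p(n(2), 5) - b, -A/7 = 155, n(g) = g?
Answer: 2239440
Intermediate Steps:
A = -1085 (A = -7*155 = -1085)
p(l, S) = S + l
z(b) = 7 - b (z(b) = (5 + 2) - b = 7 - b)
A*((R - 21)*(-99 + z(-1*6))) = -1085*(45 - 21)*(-99 + (7 - (-1)*6)) = -26040*(-99 + (7 - 1*(-6))) = -26040*(-99 + (7 + 6)) = -26040*(-99 + 13) = -26040*(-86) = -1085*(-2064) = 2239440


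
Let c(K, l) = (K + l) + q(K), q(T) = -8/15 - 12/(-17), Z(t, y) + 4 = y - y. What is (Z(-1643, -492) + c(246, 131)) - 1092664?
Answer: -278534161/255 ≈ -1.0923e+6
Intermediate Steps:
Z(t, y) = -4 (Z(t, y) = -4 + (y - y) = -4 + 0 = -4)
q(T) = 44/255 (q(T) = -8*1/15 - 12*(-1/17) = -8/15 + 12/17 = 44/255)
c(K, l) = 44/255 + K + l (c(K, l) = (K + l) + 44/255 = 44/255 + K + l)
(Z(-1643, -492) + c(246, 131)) - 1092664 = (-4 + (44/255 + 246 + 131)) - 1092664 = (-4 + 96179/255) - 1092664 = 95159/255 - 1092664 = -278534161/255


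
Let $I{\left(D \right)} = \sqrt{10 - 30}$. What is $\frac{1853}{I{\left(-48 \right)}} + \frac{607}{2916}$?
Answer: $\frac{607}{2916} - \frac{1853 i \sqrt{5}}{10} \approx 0.20816 - 414.34 i$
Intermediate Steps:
$I{\left(D \right)} = 2 i \sqrt{5}$ ($I{\left(D \right)} = \sqrt{-20} = 2 i \sqrt{5}$)
$\frac{1853}{I{\left(-48 \right)}} + \frac{607}{2916} = \frac{1853}{2 i \sqrt{5}} + \frac{607}{2916} = 1853 \left(- \frac{i \sqrt{5}}{10}\right) + 607 \cdot \frac{1}{2916} = - \frac{1853 i \sqrt{5}}{10} + \frac{607}{2916} = \frac{607}{2916} - \frac{1853 i \sqrt{5}}{10}$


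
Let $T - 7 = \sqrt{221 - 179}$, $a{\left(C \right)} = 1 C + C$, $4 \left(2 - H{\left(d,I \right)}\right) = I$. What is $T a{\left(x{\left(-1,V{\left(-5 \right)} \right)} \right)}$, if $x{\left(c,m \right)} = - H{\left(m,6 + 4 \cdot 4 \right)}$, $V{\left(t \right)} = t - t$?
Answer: $49 + 7 \sqrt{42} \approx 94.365$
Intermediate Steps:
$H{\left(d,I \right)} = 2 - \frac{I}{4}$
$V{\left(t \right)} = 0$
$x{\left(c,m \right)} = \frac{7}{2}$ ($x{\left(c,m \right)} = - (2 - \frac{6 + 4 \cdot 4}{4}) = - (2 - \frac{6 + 16}{4}) = - (2 - \frac{11}{2}) = \left(-1\right) \left(- \frac{7}{2}\right) = \frac{7}{2}$)
$a{\left(C \right)} = 2 C$ ($a{\left(C \right)} = C + C = 2 C$)
$T = 7 + \sqrt{42}$ ($T = 7 + \sqrt{221 - 179} = 7 + \sqrt{42} \approx 13.481$)
$T a{\left(x{\left(-1,V{\left(-5 \right)} \right)} \right)} = \left(7 + \sqrt{42}\right) 2 \cdot \frac{7}{2} = \left(7 + \sqrt{42}\right) 7 = 49 + 7 \sqrt{42}$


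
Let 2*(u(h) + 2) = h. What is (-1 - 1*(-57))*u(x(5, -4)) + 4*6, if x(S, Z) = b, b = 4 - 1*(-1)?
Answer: 52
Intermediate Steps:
b = 5 (b = 4 + 1 = 5)
x(S, Z) = 5
u(h) = -2 + h/2
(-1 - 1*(-57))*u(x(5, -4)) + 4*6 = (-1 - 1*(-57))*(-2 + (½)*5) + 4*6 = (-1 + 57)*(-2 + 5/2) + 24 = 56*(½) + 24 = 28 + 24 = 52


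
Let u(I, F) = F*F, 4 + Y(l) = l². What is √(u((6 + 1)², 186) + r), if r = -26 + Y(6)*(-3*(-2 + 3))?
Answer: √34474 ≈ 185.67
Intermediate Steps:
Y(l) = -4 + l²
u(I, F) = F²
r = -122 (r = -26 + (-4 + 6²)*(-3*(-2 + 3)) = -26 + (-4 + 36)*(-3*1) = -26 + 32*(-3) = -26 - 96 = -122)
√(u((6 + 1)², 186) + r) = √(186² - 122) = √(34596 - 122) = √34474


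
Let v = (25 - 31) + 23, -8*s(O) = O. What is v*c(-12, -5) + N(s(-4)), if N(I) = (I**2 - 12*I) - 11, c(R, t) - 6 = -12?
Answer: -475/4 ≈ -118.75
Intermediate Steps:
c(R, t) = -6 (c(R, t) = 6 - 12 = -6)
s(O) = -O/8
N(I) = -11 + I**2 - 12*I
v = 17 (v = -6 + 23 = 17)
v*c(-12, -5) + N(s(-4)) = 17*(-6) + (-11 + (-1/8*(-4))**2 - (-3)*(-4)/2) = -102 + (-11 + (1/2)**2 - 12*1/2) = -102 + (-11 + 1/4 - 6) = -102 - 67/4 = -475/4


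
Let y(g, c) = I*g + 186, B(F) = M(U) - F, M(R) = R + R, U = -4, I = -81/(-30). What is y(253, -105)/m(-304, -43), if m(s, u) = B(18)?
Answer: -8691/260 ≈ -33.427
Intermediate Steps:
I = 27/10 (I = -81*(-1/30) = 27/10 ≈ 2.7000)
M(R) = 2*R
B(F) = -8 - F (B(F) = 2*(-4) - F = -8 - F)
m(s, u) = -26 (m(s, u) = -8 - 1*18 = -8 - 18 = -26)
y(g, c) = 186 + 27*g/10 (y(g, c) = 27*g/10 + 186 = 186 + 27*g/10)
y(253, -105)/m(-304, -43) = (186 + (27/10)*253)/(-26) = (186 + 6831/10)*(-1/26) = (8691/10)*(-1/26) = -8691/260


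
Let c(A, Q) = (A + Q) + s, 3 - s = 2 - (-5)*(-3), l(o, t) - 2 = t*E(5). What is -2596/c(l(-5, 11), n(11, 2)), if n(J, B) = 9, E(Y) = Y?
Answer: -1298/41 ≈ -31.659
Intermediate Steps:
l(o, t) = 2 + 5*t (l(o, t) = 2 + t*5 = 2 + 5*t)
s = 16 (s = 3 - (2 - (-5)*(-3)) = 3 - (2 - 1*15) = 3 - (2 - 15) = 3 - 1*(-13) = 3 + 13 = 16)
c(A, Q) = 16 + A + Q (c(A, Q) = (A + Q) + 16 = 16 + A + Q)
-2596/c(l(-5, 11), n(11, 2)) = -2596/(16 + (2 + 5*11) + 9) = -2596/(16 + (2 + 55) + 9) = -2596/(16 + 57 + 9) = -2596/82 = -2596*1/82 = -1298/41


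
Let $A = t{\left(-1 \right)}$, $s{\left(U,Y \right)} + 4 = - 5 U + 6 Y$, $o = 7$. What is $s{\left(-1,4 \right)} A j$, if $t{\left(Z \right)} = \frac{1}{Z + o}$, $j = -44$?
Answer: $- \frac{550}{3} \approx -183.33$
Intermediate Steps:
$s{\left(U,Y \right)} = -4 - 5 U + 6 Y$ ($s{\left(U,Y \right)} = -4 - \left(- 6 Y + 5 U\right) = -4 - 5 U + 6 Y$)
$t{\left(Z \right)} = \frac{1}{7 + Z}$ ($t{\left(Z \right)} = \frac{1}{Z + 7} = \frac{1}{7 + Z}$)
$A = \frac{1}{6}$ ($A = \frac{1}{7 - 1} = \frac{1}{6} \approx 0.16667$)
$s{\left(-1,4 \right)} A j = \left(-4 - -5 + 6 \cdot 4\right) \frac{1}{6} \left(-44\right) = \left(-4 + 5 + 24\right) \frac{1}{6} \left(-44\right) = 25 \cdot \frac{1}{6} \left(-44\right) = \frac{25}{6} \left(-44\right) = - \frac{550}{3}$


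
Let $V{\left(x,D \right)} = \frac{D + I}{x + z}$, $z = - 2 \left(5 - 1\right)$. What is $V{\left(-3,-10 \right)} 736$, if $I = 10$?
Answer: $0$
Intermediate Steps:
$z = -8$ ($z = \left(-2\right) 4 = -8$)
$V{\left(x,D \right)} = \frac{10 + D}{-8 + x}$ ($V{\left(x,D \right)} = \frac{D + 10}{x - 8} = \frac{10 + D}{-8 + x}$)
$V{\left(-3,-10 \right)} 736 = \frac{10 - 10}{-8 - 3} \cdot 736 = \frac{1}{-11} \cdot 0 \cdot 736 = \left(- \frac{1}{11}\right) 0 \cdot 736 = 0 \cdot 736 = 0$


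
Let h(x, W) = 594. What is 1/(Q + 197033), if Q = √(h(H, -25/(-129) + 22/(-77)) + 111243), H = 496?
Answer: 197033/38821891252 - √111837/38821891252 ≈ 5.0667e-6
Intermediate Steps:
Q = √111837 (Q = √(594 + 111243) = √111837 ≈ 334.42)
1/(Q + 197033) = 1/(√111837 + 197033) = 1/(197033 + √111837)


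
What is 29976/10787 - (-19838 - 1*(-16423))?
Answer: 36867581/10787 ≈ 3417.8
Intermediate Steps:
29976/10787 - (-19838 - 1*(-16423)) = 29976*(1/10787) - (-19838 + 16423) = 29976/10787 - 1*(-3415) = 29976/10787 + 3415 = 36867581/10787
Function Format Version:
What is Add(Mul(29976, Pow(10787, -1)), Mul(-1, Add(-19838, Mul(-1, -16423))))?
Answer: Rational(36867581, 10787) ≈ 3417.8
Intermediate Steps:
Add(Mul(29976, Pow(10787, -1)), Mul(-1, Add(-19838, Mul(-1, -16423)))) = Add(Mul(29976, Rational(1, 10787)), Mul(-1, Add(-19838, 16423))) = Add(Rational(29976, 10787), Mul(-1, -3415)) = Add(Rational(29976, 10787), 3415) = Rational(36867581, 10787)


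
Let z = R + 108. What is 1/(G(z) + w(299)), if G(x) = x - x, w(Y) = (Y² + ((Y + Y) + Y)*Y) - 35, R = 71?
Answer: 1/357569 ≈ 2.7967e-6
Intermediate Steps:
w(Y) = -35 + 4*Y² (w(Y) = (Y² + (2*Y + Y)*Y) - 35 = (Y² + (3*Y)*Y) - 35 = (Y² + 3*Y²) - 35 = 4*Y² - 35 = -35 + 4*Y²)
z = 179 (z = 71 + 108 = 179)
G(x) = 0
1/(G(z) + w(299)) = 1/(0 + (-35 + 4*299²)) = 1/(0 + (-35 + 4*89401)) = 1/(0 + (-35 + 357604)) = 1/(0 + 357569) = 1/357569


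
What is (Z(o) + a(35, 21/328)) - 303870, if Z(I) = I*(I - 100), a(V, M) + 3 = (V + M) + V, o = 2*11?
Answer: -100210211/328 ≈ -3.0552e+5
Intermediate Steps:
o = 22
a(V, M) = -3 + M + 2*V (a(V, M) = -3 + ((V + M) + V) = -3 + ((M + V) + V) = -3 + (M + 2*V) = -3 + M + 2*V)
Z(I) = I*(-100 + I)
(Z(o) + a(35, 21/328)) - 303870 = (22*(-100 + 22) + (-3 + 21/328 + 2*35)) - 303870 = (22*(-78) + (-3 + 21*(1/328) + 70)) - 303870 = (-1716 + (-3 + 21/328 + 70)) - 303870 = (-1716 + 21997/328) - 303870 = -540851/328 - 303870 = -100210211/328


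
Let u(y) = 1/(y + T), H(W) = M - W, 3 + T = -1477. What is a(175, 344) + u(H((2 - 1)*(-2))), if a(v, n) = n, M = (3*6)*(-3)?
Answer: 527007/1532 ≈ 344.00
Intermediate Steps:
M = -54 (M = 18*(-3) = -54)
T = -1480 (T = -3 - 1477 = -1480)
H(W) = -54 - W
u(y) = 1/(-1480 + y) (u(y) = 1/(y - 1480) = 1/(-1480 + y))
a(175, 344) + u(H((2 - 1)*(-2))) = 344 + 1/(-1480 + (-54 - (2 - 1)*(-2))) = 344 + 1/(-1480 + (-54 - (-2))) = 344 + 1/(-1480 + (-54 - 1*(-2))) = 344 + 1/(-1480 + (-54 + 2)) = 344 + 1/(-1480 - 52) = 344 + 1/(-1532) = 344 - 1/1532 = 527007/1532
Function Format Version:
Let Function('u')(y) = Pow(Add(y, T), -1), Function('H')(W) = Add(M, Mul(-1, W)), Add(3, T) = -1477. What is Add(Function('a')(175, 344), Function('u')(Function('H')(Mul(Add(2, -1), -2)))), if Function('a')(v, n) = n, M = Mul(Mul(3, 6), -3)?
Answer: Rational(527007, 1532) ≈ 344.00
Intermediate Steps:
M = -54 (M = Mul(18, -3) = -54)
T = -1480 (T = Add(-3, -1477) = -1480)
Function('H')(W) = Add(-54, Mul(-1, W))
Function('u')(y) = Pow(Add(-1480, y), -1) (Function('u')(y) = Pow(Add(y, -1480), -1) = Pow(Add(-1480, y), -1))
Add(Function('a')(175, 344), Function('u')(Function('H')(Mul(Add(2, -1), -2)))) = Add(344, Pow(Add(-1480, Add(-54, Mul(-1, Mul(Add(2, -1), -2)))), -1)) = Add(344, Pow(Add(-1480, Add(-54, Mul(-1, Mul(1, -2)))), -1)) = Add(344, Pow(Add(-1480, Add(-54, Mul(-1, -2))), -1)) = Add(344, Pow(Add(-1480, Add(-54, 2)), -1)) = Add(344, Pow(Add(-1480, -52), -1)) = Add(344, Pow(-1532, -1)) = Add(344, Rational(-1, 1532)) = Rational(527007, 1532)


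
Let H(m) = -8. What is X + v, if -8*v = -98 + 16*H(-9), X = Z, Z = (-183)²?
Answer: 134069/4 ≈ 33517.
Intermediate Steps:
Z = 33489
X = 33489
v = 113/4 (v = -(-98 + 16*(-8))/8 = -(-98 - 128)/8 = -⅛*(-226) = 113/4 ≈ 28.250)
X + v = 33489 + 113/4 = 134069/4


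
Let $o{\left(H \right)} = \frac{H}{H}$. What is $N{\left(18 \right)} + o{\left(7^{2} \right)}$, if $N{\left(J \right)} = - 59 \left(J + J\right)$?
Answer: $-2123$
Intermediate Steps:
$o{\left(H \right)} = 1$
$N{\left(J \right)} = - 118 J$ ($N{\left(J \right)} = - 59 \cdot 2 J = - 118 J$)
$N{\left(18 \right)} + o{\left(7^{2} \right)} = \left(-118\right) 18 + 1 = -2124 + 1 = -2123$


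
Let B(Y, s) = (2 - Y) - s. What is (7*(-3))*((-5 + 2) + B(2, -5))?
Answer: -42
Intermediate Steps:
B(Y, s) = 2 - Y - s
(7*(-3))*((-5 + 2) + B(2, -5)) = (7*(-3))*((-5 + 2) + (2 - 1*2 - 1*(-5))) = -21*(-3 + (2 - 2 + 5)) = -21*(-3 + 5) = -21*2 = -42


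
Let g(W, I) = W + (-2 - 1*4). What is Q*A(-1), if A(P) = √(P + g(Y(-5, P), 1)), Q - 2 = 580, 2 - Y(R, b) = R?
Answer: 0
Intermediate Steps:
Y(R, b) = 2 - R
g(W, I) = -6 + W (g(W, I) = W + (-2 - 4) = W - 6 = -6 + W)
Q = 582 (Q = 2 + 580 = 582)
A(P) = √(1 + P) (A(P) = √(P + (-6 + (2 - 1*(-5)))) = √(P + (-6 + (2 + 5))) = √(P + (-6 + 7)) = √(P + 1) = √(1 + P))
Q*A(-1) = 582*√(1 - 1) = 582*√0 = 582*0 = 0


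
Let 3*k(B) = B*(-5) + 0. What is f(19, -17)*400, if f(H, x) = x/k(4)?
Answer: 1020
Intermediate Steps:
k(B) = -5*B/3 (k(B) = (B*(-5) + 0)/3 = (-5*B + 0)/3 = (-5*B)/3 = -5*B/3)
f(H, x) = -3*x/20 (f(H, x) = x/((-5/3*4)) = x/(-20/3) = x*(-3/20) = -3*x/20)
f(19, -17)*400 = -3/20*(-17)*400 = (51/20)*400 = 1020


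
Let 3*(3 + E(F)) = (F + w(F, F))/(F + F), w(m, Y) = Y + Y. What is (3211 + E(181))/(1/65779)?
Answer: 422103843/2 ≈ 2.1105e+8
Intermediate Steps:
w(m, Y) = 2*Y
E(F) = -5/2 (E(F) = -3 + ((F + 2*F)/(F + F))/3 = -3 + ((3*F)/((2*F)))/3 = -3 + ((3*F)*(1/(2*F)))/3 = -3 + (1/3)*(3/2) = -3 + 1/2 = -5/2)
(3211 + E(181))/(1/65779) = (3211 - 5/2)/(1/65779) = 6417/(2*(1/65779)) = (6417/2)*65779 = 422103843/2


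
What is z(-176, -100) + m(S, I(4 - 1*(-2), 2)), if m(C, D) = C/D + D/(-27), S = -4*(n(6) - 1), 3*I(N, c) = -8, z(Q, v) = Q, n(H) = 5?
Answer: -13762/81 ≈ -169.90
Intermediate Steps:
I(N, c) = -8/3 (I(N, c) = (⅓)*(-8) = -8/3)
S = -16 (S = -4*(5 - 1) = -4*4 = -16)
m(C, D) = -D/27 + C/D (m(C, D) = C/D + D*(-1/27) = C/D - D/27 = -D/27 + C/D)
z(-176, -100) + m(S, I(4 - 1*(-2), 2)) = -176 + (-1/27*(-8/3) - 16/(-8/3)) = -176 + (8/81 - 16*(-3/8)) = -176 + (8/81 + 6) = -176 + 494/81 = -13762/81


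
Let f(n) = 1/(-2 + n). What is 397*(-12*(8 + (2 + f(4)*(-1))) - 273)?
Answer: -153639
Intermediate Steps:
397*(-12*(8 + (2 + f(4)*(-1))) - 273) = 397*(-12*(8 + (2 - 1/(-2 + 4))) - 273) = 397*(-12*(8 + (2 - 1/2)) - 273) = 397*(-12*(8 + 3/2) - 273) = 397*(-12*19/2 - 273) = 397*(-114 - 273) = 397*(-387) = -153639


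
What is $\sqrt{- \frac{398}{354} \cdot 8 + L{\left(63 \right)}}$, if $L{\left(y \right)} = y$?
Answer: $\frac{11 \sqrt{13983}}{177} \approx 7.3489$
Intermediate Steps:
$\sqrt{- \frac{398}{354} \cdot 8 + L{\left(63 \right)}} = \sqrt{- \frac{398}{354} \cdot 8 + 63} = \sqrt{\left(-398\right) \frac{1}{354} \cdot 8 + 63} = \sqrt{\left(- \frac{199}{177}\right) 8 + 63} = \sqrt{- \frac{1592}{177} + 63} = \sqrt{\frac{9559}{177}} = \frac{11 \sqrt{13983}}{177}$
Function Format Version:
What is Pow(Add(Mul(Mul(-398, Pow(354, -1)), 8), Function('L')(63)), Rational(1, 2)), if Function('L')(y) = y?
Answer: Mul(Rational(11, 177), Pow(13983, Rational(1, 2))) ≈ 7.3489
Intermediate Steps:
Pow(Add(Mul(Mul(-398, Pow(354, -1)), 8), Function('L')(63)), Rational(1, 2)) = Pow(Add(Mul(Mul(-398, Pow(354, -1)), 8), 63), Rational(1, 2)) = Pow(Add(Mul(Mul(-398, Rational(1, 354)), 8), 63), Rational(1, 2)) = Pow(Add(Mul(Rational(-199, 177), 8), 63), Rational(1, 2)) = Pow(Add(Rational(-1592, 177), 63), Rational(1, 2)) = Pow(Rational(9559, 177), Rational(1, 2)) = Mul(Rational(11, 177), Pow(13983, Rational(1, 2)))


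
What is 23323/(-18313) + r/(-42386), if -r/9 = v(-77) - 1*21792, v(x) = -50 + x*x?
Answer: -3611301599/776214818 ≈ -4.6525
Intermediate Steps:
v(x) = -50 + x²
r = 143217 (r = -9*((-50 + (-77)²) - 1*21792) = -9*((-50 + 5929) - 21792) = -9*(5879 - 21792) = -9*(-15913) = 143217)
23323/(-18313) + r/(-42386) = 23323/(-18313) + 143217/(-42386) = 23323*(-1/18313) + 143217*(-1/42386) = -23323/18313 - 143217/42386 = -3611301599/776214818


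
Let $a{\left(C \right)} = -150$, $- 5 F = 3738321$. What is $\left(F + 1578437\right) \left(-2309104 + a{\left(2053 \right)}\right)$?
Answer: $- \frac{9592327057456}{5} \approx -1.9185 \cdot 10^{12}$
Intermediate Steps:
$F = - \frac{3738321}{5}$ ($F = \left(- \frac{1}{5}\right) 3738321 = - \frac{3738321}{5} \approx -7.4766 \cdot 10^{5}$)
$\left(F + 1578437\right) \left(-2309104 + a{\left(2053 \right)}\right) = \left(- \frac{3738321}{5} + 1578437\right) \left(-2309104 - 150\right) = \frac{4153864}{5} \left(-2309254\right) = - \frac{9592327057456}{5}$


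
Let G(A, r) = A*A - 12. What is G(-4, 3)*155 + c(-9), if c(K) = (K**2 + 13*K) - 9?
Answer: 575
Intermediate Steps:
G(A, r) = -12 + A**2 (G(A, r) = A**2 - 12 = -12 + A**2)
c(K) = -9 + K**2 + 13*K
G(-4, 3)*155 + c(-9) = (-12 + (-4)**2)*155 + (-9 + (-9)**2 + 13*(-9)) = (-12 + 16)*155 + (-9 + 81 - 117) = 4*155 - 45 = 620 - 45 = 575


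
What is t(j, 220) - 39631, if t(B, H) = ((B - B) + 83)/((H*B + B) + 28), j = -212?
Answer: -1855682027/46824 ≈ -39631.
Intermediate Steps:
t(B, H) = 83/(28 + B + B*H) (t(B, H) = (0 + 83)/((B*H + B) + 28) = 83/((B + B*H) + 28) = 83/(28 + B + B*H))
t(j, 220) - 39631 = 83/(28 - 212 - 212*220) - 39631 = 83/(28 - 212 - 46640) - 39631 = 83/(-46824) - 39631 = 83*(-1/46824) - 39631 = -83/46824 - 39631 = -1855682027/46824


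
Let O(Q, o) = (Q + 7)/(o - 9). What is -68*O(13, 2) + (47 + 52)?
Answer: 2053/7 ≈ 293.29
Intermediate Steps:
O(Q, o) = (7 + Q)/(-9 + o)
-68*O(13, 2) + (47 + 52) = -68*(7 + 13)/(-9 + 2) + (47 + 52) = -68*20/(-7) + 99 = -(-68)*20/7 + 99 = -68*(-20/7) + 99 = 1360/7 + 99 = 2053/7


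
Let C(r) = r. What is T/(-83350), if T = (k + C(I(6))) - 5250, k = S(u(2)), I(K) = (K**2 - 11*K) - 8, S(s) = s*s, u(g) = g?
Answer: 2642/41675 ≈ 0.063395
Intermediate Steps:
S(s) = s**2
I(K) = -8 + K**2 - 11*K
k = 4 (k = 2**2 = 4)
T = -5284 (T = (4 + (-8 + 6**2 - 11*6)) - 5250 = (4 + (-8 + 36 - 66)) - 5250 = (4 - 38) - 5250 = -34 - 5250 = -5284)
T/(-83350) = -5284/(-83350) = -5284*(-1/83350) = 2642/41675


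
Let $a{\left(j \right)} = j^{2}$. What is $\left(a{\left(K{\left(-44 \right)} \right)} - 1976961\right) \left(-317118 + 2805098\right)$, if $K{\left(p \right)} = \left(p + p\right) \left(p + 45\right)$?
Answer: $-4899372511660$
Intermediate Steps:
$K{\left(p \right)} = 2 p \left(45 + p\right)$
$\left(a{\left(K{\left(-44 \right)} \right)} - 1976961\right) \left(-317118 + 2805098\right) = \left(\left(2 \left(-44\right) \left(45 - 44\right)\right)^{2} - 1976961\right) \left(-317118 + 2805098\right) = \left(\left(2 \left(-44\right) 1\right)^{2} - 1976961\right) 2487980 = \left(\left(-88\right)^{2} - 1976961\right) 2487980 = \left(7744 - 1976961\right) 2487980 = \left(-1969217\right) 2487980 = -4899372511660$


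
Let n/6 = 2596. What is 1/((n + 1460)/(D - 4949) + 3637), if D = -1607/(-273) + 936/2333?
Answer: 1574028991/5719318249405 ≈ 0.00027521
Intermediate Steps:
D = 4004659/636909 (D = -1607*(-1/273) + 936*(1/2333) = 1607/273 + 936/2333 = 4004659/636909 ≈ 6.2876)
n = 15576 (n = 6*2596 = 15576)
1/((n + 1460)/(D - 4949) + 3637) = 1/((15576 + 1460)/(4004659/636909 - 4949) + 3637) = 1/(17036/(-3148057982/636909) + 3637) = 1/(17036*(-636909/3148057982) + 3637) = 1/(-5425190862/1574028991 + 3637) = 1/(5719318249405/1574028991) = 1574028991/5719318249405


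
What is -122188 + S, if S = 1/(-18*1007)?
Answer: -2214779689/18126 ≈ -1.2219e+5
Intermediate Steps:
S = -1/18126 (S = 1/(-18126) = -1/18126 ≈ -5.5169e-5)
-122188 + S = -122188 - 1/18126 = -2214779689/18126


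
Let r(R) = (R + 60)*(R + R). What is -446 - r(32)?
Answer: -6334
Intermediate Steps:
r(R) = 2*R*(60 + R) (r(R) = (60 + R)*(2*R) = 2*R*(60 + R))
-446 - r(32) = -446 - 2*32*(60 + 32) = -446 - 2*32*92 = -446 - 1*5888 = -446 - 5888 = -6334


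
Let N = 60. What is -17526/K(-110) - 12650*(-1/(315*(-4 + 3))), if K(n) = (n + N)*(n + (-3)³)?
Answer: -9217319/215775 ≈ -42.717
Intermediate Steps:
K(n) = (-27 + n)*(60 + n) (K(n) = (n + 60)*(n + (-3)³) = (60 + n)*(n - 27) = (60 + n)*(-27 + n) = (-27 + n)*(60 + n))
-17526/K(-110) - 12650*(-1/(315*(-4 + 3))) = -17526/(-1620 + (-110)² + 33*(-110)) - 12650*(-1/(315*(-4 + 3))) = -17526/(-1620 + 12100 - 3630) - 12650/((-315*(-1))) = -17526/6850 - 12650/((-63*(-5))) = -17526*1/6850 - 12650/315 = -8763/3425 - 12650*1/315 = -8763/3425 - 2530/63 = -9217319/215775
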